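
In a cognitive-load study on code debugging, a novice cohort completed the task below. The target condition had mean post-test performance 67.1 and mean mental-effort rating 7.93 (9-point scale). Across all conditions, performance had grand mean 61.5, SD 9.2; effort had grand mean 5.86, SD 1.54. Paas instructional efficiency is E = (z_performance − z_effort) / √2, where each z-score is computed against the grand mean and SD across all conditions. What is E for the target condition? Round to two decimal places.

z_performance = (67.1 − 61.5) / 9.2 = 5.6000 / 9.2 = 0.6087.
z_effort = (7.93 − 5.86) / 1.54 = 2.0700 / 1.54 = 1.3442.
z_P − z_E = 0.6087 − 1.3442 = -0.7355.
E = -0.7355 / √2 = -0.7355 / 1.41421 = -0.5201 ≈ -0.52.

-0.52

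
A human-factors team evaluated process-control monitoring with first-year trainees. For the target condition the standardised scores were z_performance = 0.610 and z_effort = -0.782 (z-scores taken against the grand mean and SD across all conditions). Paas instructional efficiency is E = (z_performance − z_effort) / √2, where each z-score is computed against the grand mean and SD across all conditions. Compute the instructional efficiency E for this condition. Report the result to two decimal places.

0.98

z_P − z_E = 0.610 − (-0.782) = 1.3920.
E = 1.3920 / √2 = 1.3920 / 1.41421 = 0.9843 ≈ 0.98.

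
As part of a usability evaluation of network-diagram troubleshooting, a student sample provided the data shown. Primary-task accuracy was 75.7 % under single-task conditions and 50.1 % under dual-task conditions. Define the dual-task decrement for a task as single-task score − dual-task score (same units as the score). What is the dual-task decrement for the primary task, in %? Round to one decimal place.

25.6

Decrement = 75.7 − 50.1 = 25.6000 % ≈ 25.6 %.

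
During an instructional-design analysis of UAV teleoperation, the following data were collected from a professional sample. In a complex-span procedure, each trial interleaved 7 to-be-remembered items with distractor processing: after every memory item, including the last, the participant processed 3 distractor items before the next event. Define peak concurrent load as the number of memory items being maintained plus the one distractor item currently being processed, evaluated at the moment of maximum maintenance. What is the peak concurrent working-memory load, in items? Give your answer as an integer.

8

Maintenance is greatest during the distractor(s) after memory item 7: all 7 memory items are being held.
One distractor item is concurrently being processed.
Peak concurrent load = 7 + 1 = 8 items.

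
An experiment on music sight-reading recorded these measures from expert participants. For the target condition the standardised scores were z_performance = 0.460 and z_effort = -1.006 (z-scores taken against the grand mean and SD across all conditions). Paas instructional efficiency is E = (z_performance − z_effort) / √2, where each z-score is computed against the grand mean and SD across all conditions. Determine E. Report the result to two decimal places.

z_P − z_E = 0.460 − (-1.006) = 1.4660.
E = 1.4660 / √2 = 1.4660 / 1.41421 = 1.0366 ≈ 1.04.

1.04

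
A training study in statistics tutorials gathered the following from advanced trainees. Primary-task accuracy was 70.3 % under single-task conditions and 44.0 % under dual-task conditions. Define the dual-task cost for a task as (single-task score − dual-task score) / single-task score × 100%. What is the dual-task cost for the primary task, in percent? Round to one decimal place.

Cost = (70.3 − 44.0) / 70.3 × 100%
     = 26.3000 / 70.3 × 100% = 37.4111%.
≈ 37.4%.

37.4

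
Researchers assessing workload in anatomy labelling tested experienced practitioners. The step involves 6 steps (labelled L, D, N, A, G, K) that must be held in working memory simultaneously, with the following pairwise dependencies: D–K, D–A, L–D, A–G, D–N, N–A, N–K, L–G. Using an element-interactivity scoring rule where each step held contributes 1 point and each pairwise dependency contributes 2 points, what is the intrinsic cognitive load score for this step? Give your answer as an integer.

22

Count of steps held simultaneously: 6.
Count of pairwise dependencies listed: 8.
Element contribution: 6 × 1 = 6.
Interaction contribution: 8 × 2 = 16.
Intrinsic load = 6 + 16 = 22.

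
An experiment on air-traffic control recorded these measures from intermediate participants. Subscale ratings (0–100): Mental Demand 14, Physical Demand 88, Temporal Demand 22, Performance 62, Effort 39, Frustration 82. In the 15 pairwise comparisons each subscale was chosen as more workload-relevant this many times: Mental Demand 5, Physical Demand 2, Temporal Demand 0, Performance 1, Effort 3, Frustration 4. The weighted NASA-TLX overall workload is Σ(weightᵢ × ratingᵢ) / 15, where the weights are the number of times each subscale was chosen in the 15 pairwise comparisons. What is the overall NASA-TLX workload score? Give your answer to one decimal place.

The tallies are the weights (they sum to 15).
Weighted sum = 5·14 + 2·88 + 0·22 + 1·62 + 3·39 + 4·82
            = 70 + 176 + 0 + 62 + 117 + 328 = 753.
Overall workload = 753 / 15 = 50.2000 ≈ 50.2.

50.2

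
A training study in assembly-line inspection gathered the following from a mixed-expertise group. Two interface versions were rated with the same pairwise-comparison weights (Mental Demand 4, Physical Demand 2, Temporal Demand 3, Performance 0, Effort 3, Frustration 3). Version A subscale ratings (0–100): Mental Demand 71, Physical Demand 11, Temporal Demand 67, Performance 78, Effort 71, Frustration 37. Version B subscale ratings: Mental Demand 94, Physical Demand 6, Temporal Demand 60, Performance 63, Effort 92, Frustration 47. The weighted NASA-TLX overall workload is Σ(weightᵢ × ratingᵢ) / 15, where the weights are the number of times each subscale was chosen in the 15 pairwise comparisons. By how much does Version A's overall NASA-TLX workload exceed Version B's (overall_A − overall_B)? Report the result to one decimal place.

Version A weighted sum = 4·71 + 2·11 + 3·67 + 0·78 + 3·71 + 3·37 = 284 + 22 + 201 + 0 + 213 + 111 = 831; overall_A = 831/15 = 55.4000.
Version B weighted sum = 4·94 + 2·6 + 3·60 + 0·63 + 3·92 + 3·47 = 376 + 12 + 180 + 0 + 276 + 141 = 985; overall_B = 985/15 = 65.6667.
Difference = 55.4000 − 65.6667 = -10.2667 ≈ -10.3.

-10.3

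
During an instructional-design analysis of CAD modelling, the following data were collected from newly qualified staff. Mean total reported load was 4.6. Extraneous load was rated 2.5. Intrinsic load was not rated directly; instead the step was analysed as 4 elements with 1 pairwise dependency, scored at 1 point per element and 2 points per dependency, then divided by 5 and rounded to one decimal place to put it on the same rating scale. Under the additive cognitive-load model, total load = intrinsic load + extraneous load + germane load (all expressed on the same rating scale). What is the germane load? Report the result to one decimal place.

Intrinsic (element-interactivity): (4 × 1 + 1 × 2) / 5 = 6 / 5 = 1.2000 → 1.2.
germane load = total − intrinsic − extraneous
             = 4.6 − 1.2 − 2.5 = 0.9.

0.9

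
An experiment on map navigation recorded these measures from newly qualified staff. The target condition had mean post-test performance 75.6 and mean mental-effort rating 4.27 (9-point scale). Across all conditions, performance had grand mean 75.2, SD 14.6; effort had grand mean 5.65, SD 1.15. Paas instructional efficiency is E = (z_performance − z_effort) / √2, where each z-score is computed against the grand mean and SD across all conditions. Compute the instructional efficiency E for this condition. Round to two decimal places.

z_performance = (75.6 − 75.2) / 14.6 = 0.4000 / 14.6 = 0.0274.
z_effort = (4.27 − 5.65) / 1.15 = -1.3800 / 1.15 = -1.2000.
z_P − z_E = 0.0274 − (-1.2000) = 1.2274.
E = 1.2274 / √2 = 1.2274 / 1.41421 = 0.8679 ≈ 0.87.

0.87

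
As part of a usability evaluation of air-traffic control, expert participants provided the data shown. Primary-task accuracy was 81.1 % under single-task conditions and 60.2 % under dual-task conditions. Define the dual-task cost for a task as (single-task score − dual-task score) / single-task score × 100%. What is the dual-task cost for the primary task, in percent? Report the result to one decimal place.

25.8

Cost = (81.1 − 60.2) / 81.1 × 100%
     = 20.9000 / 81.1 × 100% = 25.7707%.
≈ 25.8%.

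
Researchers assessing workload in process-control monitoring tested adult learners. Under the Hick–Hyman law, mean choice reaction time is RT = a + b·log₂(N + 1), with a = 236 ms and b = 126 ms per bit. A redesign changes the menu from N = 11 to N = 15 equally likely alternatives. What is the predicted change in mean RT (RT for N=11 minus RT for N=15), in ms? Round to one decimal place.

-52.3

RT(11) = 236 + 126·log₂(12) = 236 + 126·3.5850 = 687.7100 ms.
RT(15) = 236 + 126·log₂(16) = 236 + 126·4.0000 = 740.0000 ms.
Difference = 687.7100 − 740.0000 = -52.2900 ≈ -52.3 ms.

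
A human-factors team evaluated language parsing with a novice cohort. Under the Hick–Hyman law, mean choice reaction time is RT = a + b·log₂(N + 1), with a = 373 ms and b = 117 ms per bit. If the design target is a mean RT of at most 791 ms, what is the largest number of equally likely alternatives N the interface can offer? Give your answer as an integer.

10

Set 373 + 117·log₂(N + 1) ≤ 791.
log₂(N + 1) ≤ (791 − 373) / 117 = 3.5726.
N + 1 ≤ 2^3.5726 = 11.8976.
N ≤ 10.8976, so the largest integer N is 10.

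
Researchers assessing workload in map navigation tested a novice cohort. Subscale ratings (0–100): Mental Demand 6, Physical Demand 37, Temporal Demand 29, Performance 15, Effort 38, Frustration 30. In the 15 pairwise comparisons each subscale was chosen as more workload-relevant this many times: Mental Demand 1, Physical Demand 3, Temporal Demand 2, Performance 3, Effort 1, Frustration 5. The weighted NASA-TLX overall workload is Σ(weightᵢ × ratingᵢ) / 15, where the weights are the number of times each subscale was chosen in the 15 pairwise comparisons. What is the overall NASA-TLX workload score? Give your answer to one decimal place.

The tallies are the weights (they sum to 15).
Weighted sum = 1·6 + 3·37 + 2·29 + 3·15 + 1·38 + 5·30
            = 6 + 111 + 58 + 45 + 38 + 150 = 408.
Overall workload = 408 / 15 = 27.2000 ≈ 27.2.

27.2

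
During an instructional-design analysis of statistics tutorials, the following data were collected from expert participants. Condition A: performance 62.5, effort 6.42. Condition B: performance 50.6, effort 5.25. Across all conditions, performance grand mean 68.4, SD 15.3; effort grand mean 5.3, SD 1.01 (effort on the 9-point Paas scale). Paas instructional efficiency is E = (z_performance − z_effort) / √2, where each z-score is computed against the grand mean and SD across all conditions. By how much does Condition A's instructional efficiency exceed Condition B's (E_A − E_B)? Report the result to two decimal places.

-0.27

Condition A: z_P = (62.5 − 68.4)/15.3 = -0.3856; z_E = (6.42 − 5.3)/1.01 = 1.1089; E_A = (-0.3856 − 1.1089)/√2 = -1.0568.
Condition B: z_P = (50.6 − 68.4)/15.3 = -1.1634; z_E = (5.25 − 5.3)/1.01 = -0.0495; E_B = (-1.1634 − (-0.0495))/√2 = -0.7876.
E_A − E_B = -1.0568 − (-0.7876) = -0.2692 ≈ -0.27.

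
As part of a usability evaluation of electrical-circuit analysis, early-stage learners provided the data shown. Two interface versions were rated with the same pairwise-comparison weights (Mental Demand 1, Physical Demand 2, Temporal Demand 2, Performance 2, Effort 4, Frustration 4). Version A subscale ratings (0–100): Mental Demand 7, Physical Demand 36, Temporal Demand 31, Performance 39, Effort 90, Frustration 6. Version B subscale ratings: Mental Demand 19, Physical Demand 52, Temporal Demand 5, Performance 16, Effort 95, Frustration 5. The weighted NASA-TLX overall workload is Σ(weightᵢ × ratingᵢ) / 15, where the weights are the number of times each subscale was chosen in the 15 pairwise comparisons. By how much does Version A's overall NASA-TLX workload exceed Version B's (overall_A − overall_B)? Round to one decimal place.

2.5

Version A weighted sum = 1·7 + 2·36 + 2·31 + 2·39 + 4·90 + 4·6 = 7 + 72 + 62 + 78 + 360 + 24 = 603; overall_A = 603/15 = 40.2000.
Version B weighted sum = 1·19 + 2·52 + 2·5 + 2·16 + 4·95 + 4·5 = 19 + 104 + 10 + 32 + 380 + 20 = 565; overall_B = 565/15 = 37.6667.
Difference = 40.2000 − 37.6667 = 2.5333 ≈ 2.5.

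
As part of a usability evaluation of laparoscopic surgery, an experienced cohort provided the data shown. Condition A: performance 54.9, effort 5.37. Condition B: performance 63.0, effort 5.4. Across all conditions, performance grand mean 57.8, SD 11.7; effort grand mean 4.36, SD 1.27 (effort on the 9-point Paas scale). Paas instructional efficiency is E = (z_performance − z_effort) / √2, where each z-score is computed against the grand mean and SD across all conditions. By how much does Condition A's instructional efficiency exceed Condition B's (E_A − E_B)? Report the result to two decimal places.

Condition A: z_P = (54.9 − 57.8)/11.7 = -0.2479; z_E = (5.37 − 4.36)/1.27 = 0.7953; E_A = (-0.2479 − 0.7953)/√2 = -0.7377.
Condition B: z_P = (63.0 − 57.8)/11.7 = 0.4444; z_E = (5.4 − 4.36)/1.27 = 0.8189; E_B = (0.4444 − 0.8189)/√2 = -0.2648.
E_A − E_B = -0.7377 − (-0.2648) = -0.4729 ≈ -0.47.

-0.47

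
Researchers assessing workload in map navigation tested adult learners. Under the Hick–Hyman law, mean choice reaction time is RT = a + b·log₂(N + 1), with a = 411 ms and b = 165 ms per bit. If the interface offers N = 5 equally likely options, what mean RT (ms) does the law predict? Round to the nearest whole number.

log₂(5 + 1) = log₂(6) = 2.5850.
RT = 411 + 165 × 2.5850 = 411 + 426.5250 = 837.5250 ms.
≈ 838 ms.

838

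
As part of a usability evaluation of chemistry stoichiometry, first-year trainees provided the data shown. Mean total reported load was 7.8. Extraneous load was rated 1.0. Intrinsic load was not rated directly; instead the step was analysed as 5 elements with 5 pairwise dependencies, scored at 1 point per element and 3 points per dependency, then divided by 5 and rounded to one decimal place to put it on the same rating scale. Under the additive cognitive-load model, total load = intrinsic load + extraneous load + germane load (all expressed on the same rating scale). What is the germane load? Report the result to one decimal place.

Intrinsic (element-interactivity): (5 × 1 + 5 × 3) / 5 = 20 / 5 = 4.0000 → 4.0.
germane load = total − intrinsic − extraneous
             = 7.8 − 4.0 − 1.0 = 2.8.

2.8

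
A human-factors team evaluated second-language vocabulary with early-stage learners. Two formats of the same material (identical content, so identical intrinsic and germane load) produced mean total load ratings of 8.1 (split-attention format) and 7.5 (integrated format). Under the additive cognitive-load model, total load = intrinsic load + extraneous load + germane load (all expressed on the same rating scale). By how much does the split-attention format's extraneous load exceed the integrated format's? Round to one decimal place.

0.6

Intrinsic and germane load are equal across formats, so the difference in total load equals the difference in extraneous load.
Extraneous-load difference = 8.1 − 7.5 = 0.6.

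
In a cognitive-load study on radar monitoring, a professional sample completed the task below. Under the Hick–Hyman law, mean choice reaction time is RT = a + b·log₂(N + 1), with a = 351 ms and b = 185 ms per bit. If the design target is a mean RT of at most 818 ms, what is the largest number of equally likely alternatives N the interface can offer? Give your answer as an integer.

Set 351 + 185·log₂(N + 1) ≤ 818.
log₂(N + 1) ≤ (818 − 351) / 185 = 2.5243.
N + 1 ≤ 2^2.5243 = 5.7529.
N ≤ 4.7529, so the largest integer N is 4.

4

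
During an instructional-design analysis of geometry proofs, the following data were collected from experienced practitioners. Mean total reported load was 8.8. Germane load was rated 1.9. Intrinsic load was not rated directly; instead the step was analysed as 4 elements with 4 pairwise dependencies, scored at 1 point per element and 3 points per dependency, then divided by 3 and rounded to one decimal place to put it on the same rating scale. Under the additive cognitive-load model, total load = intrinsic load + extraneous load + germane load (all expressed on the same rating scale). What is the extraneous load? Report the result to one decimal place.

1.6

Intrinsic (element-interactivity): (4 × 1 + 4 × 3) / 3 = 16 / 3 = 5.3333 → 5.3.
extraneous load = total − intrinsic − germane
             = 8.8 − 5.3 − 1.9 = 1.6.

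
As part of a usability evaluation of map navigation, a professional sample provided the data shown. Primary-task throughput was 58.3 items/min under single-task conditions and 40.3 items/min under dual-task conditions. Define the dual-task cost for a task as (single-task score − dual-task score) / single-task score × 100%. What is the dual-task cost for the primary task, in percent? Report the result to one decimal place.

30.9

Cost = (58.3 − 40.3) / 58.3 × 100%
     = 18.0000 / 58.3 × 100% = 30.8748%.
≈ 30.9%.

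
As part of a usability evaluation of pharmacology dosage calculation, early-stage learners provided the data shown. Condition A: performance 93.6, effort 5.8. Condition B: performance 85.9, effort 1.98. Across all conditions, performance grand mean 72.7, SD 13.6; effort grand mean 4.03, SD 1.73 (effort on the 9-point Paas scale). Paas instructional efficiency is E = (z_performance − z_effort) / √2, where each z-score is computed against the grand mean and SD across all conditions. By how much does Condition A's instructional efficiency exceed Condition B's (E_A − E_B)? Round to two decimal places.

Condition A: z_P = (93.6 − 72.7)/13.6 = 1.5368; z_E = (5.8 − 4.03)/1.73 = 1.0231; E_A = (1.5368 − 1.0231)/√2 = 0.3632.
Condition B: z_P = (85.9 − 72.7)/13.6 = 0.9706; z_E = (1.98 − 4.03)/1.73 = -1.1850; E_B = (0.9706 − (-1.1850))/√2 = 1.5242.
E_A − E_B = 0.3632 − 1.5242 = -1.1610 ≈ -1.16.

-1.16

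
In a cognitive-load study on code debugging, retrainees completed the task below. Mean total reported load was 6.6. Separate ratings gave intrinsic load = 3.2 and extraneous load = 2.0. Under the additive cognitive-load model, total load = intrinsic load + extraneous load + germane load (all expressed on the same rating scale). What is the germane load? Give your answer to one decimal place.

germane load = total − intrinsic − extraneous
             = 6.6 − 3.2 − 2.0 = 1.4.

1.4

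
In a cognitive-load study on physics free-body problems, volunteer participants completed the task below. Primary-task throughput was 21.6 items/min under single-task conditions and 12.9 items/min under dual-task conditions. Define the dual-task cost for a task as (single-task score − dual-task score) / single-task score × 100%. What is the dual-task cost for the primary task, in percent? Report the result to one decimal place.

40.3

Cost = (21.6 − 12.9) / 21.6 × 100%
     = 8.7000 / 21.6 × 100% = 40.2778%.
≈ 40.3%.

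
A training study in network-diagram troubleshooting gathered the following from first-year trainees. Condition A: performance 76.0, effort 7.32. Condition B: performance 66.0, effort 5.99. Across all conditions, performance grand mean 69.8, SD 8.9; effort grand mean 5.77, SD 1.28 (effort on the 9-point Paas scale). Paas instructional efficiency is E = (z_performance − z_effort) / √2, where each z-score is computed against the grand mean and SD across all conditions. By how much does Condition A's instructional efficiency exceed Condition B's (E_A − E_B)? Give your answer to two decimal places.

Condition A: z_P = (76.0 − 69.8)/8.9 = 0.6966; z_E = (7.32 − 5.77)/1.28 = 1.2109; E_A = (0.6966 − 1.2109)/√2 = -0.3637.
Condition B: z_P = (66.0 − 69.8)/8.9 = -0.4270; z_E = (5.99 − 5.77)/1.28 = 0.1719; E_B = (-0.4270 − 0.1719)/√2 = -0.4235.
E_A − E_B = -0.3637 − (-0.4235) = 0.0598 ≈ 0.06.

0.06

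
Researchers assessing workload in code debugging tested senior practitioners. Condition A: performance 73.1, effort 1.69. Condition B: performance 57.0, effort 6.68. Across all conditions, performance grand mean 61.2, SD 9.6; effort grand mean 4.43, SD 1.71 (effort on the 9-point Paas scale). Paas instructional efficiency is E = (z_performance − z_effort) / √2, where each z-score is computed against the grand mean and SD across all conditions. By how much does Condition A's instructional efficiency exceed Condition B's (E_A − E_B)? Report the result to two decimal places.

Condition A: z_P = (73.1 − 61.2)/9.6 = 1.2396; z_E = (1.69 − 4.43)/1.71 = -1.6023; E_A = (1.2396 − (-1.6023))/√2 = 2.0095.
Condition B: z_P = (57.0 − 61.2)/9.6 = -0.4375; z_E = (6.68 − 4.43)/1.71 = 1.3158; E_B = (-0.4375 − 1.3158)/√2 = -1.2398.
E_A − E_B = 2.0095 − (-1.2398) = 3.2493 ≈ 3.25.

3.25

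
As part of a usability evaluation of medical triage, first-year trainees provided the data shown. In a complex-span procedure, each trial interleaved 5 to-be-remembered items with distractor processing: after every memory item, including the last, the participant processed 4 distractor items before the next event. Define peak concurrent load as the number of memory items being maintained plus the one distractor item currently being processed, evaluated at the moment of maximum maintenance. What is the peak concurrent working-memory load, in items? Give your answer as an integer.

6

Maintenance is greatest during the distractor(s) after memory item 5: all 5 memory items are being held.
One distractor item is concurrently being processed.
Peak concurrent load = 5 + 1 = 6 items.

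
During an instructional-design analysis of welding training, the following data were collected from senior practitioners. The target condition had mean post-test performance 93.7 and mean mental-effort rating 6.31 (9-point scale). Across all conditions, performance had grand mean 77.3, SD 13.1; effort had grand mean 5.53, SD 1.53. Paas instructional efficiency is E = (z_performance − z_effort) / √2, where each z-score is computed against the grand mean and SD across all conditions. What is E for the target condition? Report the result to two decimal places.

z_performance = (93.7 − 77.3) / 13.1 = 16.4000 / 13.1 = 1.2519.
z_effort = (6.31 − 5.53) / 1.53 = 0.7800 / 1.53 = 0.5098.
z_P − z_E = 1.2519 − 0.5098 = 0.7421.
E = 0.7421 / √2 = 0.7421 / 1.41421 = 0.5247 ≈ 0.52.

0.52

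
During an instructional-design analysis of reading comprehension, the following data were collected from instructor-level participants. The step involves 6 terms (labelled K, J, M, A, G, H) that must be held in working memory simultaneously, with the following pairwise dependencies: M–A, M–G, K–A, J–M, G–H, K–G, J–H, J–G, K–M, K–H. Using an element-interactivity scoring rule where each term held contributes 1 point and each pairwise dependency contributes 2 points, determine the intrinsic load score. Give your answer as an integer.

Count of terms held simultaneously: 6.
Count of pairwise dependencies listed: 10.
Element contribution: 6 × 1 = 6.
Interaction contribution: 10 × 2 = 20.
Intrinsic load = 6 + 20 = 26.

26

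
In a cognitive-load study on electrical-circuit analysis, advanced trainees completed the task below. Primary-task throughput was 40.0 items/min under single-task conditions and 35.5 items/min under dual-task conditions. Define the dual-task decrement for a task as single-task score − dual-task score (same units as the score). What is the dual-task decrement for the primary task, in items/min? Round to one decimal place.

Decrement = 40.0 − 35.5 = 4.5000 items/min ≈ 4.5 items/min.

4.5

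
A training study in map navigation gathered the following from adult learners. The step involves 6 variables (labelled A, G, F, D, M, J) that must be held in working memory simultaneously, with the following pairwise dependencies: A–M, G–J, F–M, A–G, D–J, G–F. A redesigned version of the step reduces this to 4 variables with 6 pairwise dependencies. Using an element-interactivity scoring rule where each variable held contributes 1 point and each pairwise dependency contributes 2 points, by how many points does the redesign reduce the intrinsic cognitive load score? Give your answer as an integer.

Original: 6 × 1 + 6 × 2 = 6 + 12 = 18.
Redesigned: 4 × 1 + 6 × 2 = 4 + 12 = 16.
Reduction = 18 − 16 = 2.

2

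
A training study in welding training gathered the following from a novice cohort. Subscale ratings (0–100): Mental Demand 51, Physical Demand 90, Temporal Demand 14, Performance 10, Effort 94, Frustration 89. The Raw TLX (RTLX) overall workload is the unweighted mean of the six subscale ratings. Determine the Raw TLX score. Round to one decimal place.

58.0

Sum of ratings = 51 + 90 + 14 + 10 + 94 + 89 = 348.
RTLX = 348 / 6 = 58.0000 ≈ 58.0.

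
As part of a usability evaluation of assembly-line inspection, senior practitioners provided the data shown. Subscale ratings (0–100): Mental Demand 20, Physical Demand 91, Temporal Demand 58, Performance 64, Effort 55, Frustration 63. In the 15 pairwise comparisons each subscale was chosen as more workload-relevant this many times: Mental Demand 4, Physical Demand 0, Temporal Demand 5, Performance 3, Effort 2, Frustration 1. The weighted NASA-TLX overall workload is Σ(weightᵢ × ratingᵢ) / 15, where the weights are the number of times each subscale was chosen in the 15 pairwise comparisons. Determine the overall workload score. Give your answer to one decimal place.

The tallies are the weights (they sum to 15).
Weighted sum = 4·20 + 0·91 + 5·58 + 3·64 + 2·55 + 1·63
            = 80 + 0 + 290 + 192 + 110 + 63 = 735.
Overall workload = 735 / 15 = 49.0000 ≈ 49.0.

49.0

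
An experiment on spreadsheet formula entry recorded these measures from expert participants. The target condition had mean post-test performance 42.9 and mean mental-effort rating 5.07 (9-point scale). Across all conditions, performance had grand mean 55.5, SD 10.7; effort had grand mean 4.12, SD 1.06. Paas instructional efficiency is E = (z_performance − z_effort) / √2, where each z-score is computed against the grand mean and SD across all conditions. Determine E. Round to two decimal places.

-1.47

z_performance = (42.9 − 55.5) / 10.7 = -12.6000 / 10.7 = -1.1776.
z_effort = (5.07 − 4.12) / 1.06 = 0.9500 / 1.06 = 0.8962.
z_P − z_E = -1.1776 − 0.8962 = -2.0738.
E = -2.0738 / √2 = -2.0738 / 1.41421 = -1.4664 ≈ -1.47.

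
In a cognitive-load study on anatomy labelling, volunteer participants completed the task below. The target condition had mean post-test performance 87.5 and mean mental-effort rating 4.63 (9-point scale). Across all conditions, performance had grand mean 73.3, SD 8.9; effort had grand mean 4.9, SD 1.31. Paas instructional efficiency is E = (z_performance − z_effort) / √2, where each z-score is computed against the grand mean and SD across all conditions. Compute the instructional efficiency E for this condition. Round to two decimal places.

z_performance = (87.5 − 73.3) / 8.9 = 14.2000 / 8.9 = 1.5955.
z_effort = (4.63 − 4.9) / 1.31 = -0.2700 / 1.31 = -0.2061.
z_P − z_E = 1.5955 − (-0.2061) = 1.8016.
E = 1.8016 / √2 = 1.8016 / 1.41421 = 1.2739 ≈ 1.27.

1.27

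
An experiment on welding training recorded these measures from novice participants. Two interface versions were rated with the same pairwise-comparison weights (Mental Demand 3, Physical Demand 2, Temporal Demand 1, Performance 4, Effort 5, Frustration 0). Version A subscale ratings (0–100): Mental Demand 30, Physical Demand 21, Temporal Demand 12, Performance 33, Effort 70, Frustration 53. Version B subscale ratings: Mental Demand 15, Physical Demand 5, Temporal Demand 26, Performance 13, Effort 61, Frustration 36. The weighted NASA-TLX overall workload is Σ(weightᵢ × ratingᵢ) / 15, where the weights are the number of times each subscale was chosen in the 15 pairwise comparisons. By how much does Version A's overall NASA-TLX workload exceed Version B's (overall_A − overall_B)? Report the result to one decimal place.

12.5

Version A weighted sum = 3·30 + 2·21 + 1·12 + 4·33 + 5·70 + 0·53 = 90 + 42 + 12 + 132 + 350 + 0 = 626; overall_A = 626/15 = 41.7333.
Version B weighted sum = 3·15 + 2·5 + 1·26 + 4·13 + 5·61 + 0·36 = 45 + 10 + 26 + 52 + 305 + 0 = 438; overall_B = 438/15 = 29.2000.
Difference = 41.7333 − 29.2000 = 12.5333 ≈ 12.5.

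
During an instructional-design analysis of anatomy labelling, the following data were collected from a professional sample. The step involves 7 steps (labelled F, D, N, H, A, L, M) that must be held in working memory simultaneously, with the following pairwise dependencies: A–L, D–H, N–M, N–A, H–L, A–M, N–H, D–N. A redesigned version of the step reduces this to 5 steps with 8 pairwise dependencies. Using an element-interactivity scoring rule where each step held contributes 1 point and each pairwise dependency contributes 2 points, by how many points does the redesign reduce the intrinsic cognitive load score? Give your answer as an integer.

Original: 7 × 1 + 8 × 2 = 7 + 16 = 23.
Redesigned: 5 × 1 + 8 × 2 = 5 + 16 = 21.
Reduction = 23 − 21 = 2.

2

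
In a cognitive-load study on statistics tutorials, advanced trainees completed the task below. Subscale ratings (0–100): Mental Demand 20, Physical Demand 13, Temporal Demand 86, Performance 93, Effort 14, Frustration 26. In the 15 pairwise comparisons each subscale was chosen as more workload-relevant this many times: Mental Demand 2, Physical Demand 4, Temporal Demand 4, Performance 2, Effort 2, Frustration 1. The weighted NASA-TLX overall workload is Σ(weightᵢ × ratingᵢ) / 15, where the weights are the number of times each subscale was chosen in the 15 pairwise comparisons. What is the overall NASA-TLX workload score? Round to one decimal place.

The tallies are the weights (they sum to 15).
Weighted sum = 2·20 + 4·13 + 4·86 + 2·93 + 2·14 + 1·26
            = 40 + 52 + 344 + 186 + 28 + 26 = 676.
Overall workload = 676 / 15 = 45.0667 ≈ 45.1.

45.1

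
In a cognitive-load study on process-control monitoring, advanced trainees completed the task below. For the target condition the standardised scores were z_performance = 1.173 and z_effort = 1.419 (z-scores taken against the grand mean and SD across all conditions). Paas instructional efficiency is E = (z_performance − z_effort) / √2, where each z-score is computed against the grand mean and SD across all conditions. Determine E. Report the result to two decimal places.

z_P − z_E = 1.173 − 1.419 = -0.2460.
E = -0.2460 / √2 = -0.2460 / 1.41421 = -0.1739 ≈ -0.17.

-0.17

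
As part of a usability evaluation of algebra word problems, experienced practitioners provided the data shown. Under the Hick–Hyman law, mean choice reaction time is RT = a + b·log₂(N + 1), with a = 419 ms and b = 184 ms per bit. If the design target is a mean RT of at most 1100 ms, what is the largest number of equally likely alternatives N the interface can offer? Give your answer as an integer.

Set 419 + 184·log₂(N + 1) ≤ 1100.
log₂(N + 1) ≤ (1100 − 419) / 184 = 3.7011.
N + 1 ≤ 2^3.7011 = 13.0060.
N ≤ 12.0060, so the largest integer N is 12.

12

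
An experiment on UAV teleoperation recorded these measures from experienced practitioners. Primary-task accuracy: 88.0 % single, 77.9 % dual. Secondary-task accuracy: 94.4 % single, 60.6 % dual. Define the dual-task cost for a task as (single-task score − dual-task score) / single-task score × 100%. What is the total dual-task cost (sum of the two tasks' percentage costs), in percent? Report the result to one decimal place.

47.3

Primary cost = (88.0 − 77.9) / 88.0 × 100% = 11.4773%.
Secondary cost = (94.4 − 60.6) / 94.4 × 100% = 35.8051%.
Total = 11.4773% + 35.8051% = 47.2824% ≈ 47.3%.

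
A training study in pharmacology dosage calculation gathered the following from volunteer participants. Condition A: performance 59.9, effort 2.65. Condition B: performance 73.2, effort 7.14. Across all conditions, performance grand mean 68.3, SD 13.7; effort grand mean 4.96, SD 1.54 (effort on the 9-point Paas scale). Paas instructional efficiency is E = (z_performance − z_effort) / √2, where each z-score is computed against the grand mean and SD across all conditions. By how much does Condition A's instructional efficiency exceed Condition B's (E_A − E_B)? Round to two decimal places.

Condition A: z_P = (59.9 − 68.3)/13.7 = -0.6131; z_E = (2.65 − 4.96)/1.54 = -1.5000; E_A = (-0.6131 − (-1.5000))/√2 = 0.6271.
Condition B: z_P = (73.2 − 68.3)/13.7 = 0.3577; z_E = (7.14 − 4.96)/1.54 = 1.4156; E_B = (0.3577 − 1.4156)/√2 = -0.7480.
E_A − E_B = 0.6271 − (-0.7480) = 1.3751 ≈ 1.38.

1.38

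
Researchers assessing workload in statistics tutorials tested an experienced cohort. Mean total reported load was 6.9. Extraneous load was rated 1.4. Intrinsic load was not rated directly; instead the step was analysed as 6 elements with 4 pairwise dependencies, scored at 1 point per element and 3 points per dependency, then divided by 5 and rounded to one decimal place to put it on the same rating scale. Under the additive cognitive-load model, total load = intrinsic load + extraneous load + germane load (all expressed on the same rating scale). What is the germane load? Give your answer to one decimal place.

Intrinsic (element-interactivity): (6 × 1 + 4 × 3) / 5 = 18 / 5 = 3.6000 → 3.6.
germane load = total − intrinsic − extraneous
             = 6.9 − 3.6 − 1.4 = 1.9.

1.9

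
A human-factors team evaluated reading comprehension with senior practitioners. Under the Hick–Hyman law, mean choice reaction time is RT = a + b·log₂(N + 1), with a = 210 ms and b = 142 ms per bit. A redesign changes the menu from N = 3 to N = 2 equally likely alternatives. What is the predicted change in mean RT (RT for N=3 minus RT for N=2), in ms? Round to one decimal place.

58.9

RT(3) = 210 + 142·log₂(4) = 210 + 142·2.0000 = 494.0000 ms.
RT(2) = 210 + 142·log₂(3) = 210 + 142·1.5850 = 435.0700 ms.
Difference = 494.0000 − 435.0700 = 58.9300 ≈ 58.9 ms.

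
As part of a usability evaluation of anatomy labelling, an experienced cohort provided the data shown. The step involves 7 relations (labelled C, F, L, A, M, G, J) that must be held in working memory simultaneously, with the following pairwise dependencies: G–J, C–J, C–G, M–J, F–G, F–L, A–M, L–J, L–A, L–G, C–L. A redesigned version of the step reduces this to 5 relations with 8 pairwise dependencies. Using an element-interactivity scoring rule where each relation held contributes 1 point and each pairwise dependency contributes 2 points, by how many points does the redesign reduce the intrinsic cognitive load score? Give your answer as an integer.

Original: 7 × 1 + 11 × 2 = 7 + 22 = 29.
Redesigned: 5 × 1 + 8 × 2 = 5 + 16 = 21.
Reduction = 29 − 21 = 8.

8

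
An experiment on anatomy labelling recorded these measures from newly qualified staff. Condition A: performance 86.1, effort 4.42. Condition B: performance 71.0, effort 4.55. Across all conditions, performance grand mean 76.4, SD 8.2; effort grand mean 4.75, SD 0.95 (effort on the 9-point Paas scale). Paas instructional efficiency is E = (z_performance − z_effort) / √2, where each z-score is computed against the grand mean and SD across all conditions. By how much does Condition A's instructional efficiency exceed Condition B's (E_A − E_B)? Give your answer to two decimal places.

Condition A: z_P = (86.1 − 76.4)/8.2 = 1.1829; z_E = (4.42 − 4.75)/0.95 = -0.3474; E_A = (1.1829 − (-0.3474))/√2 = 1.0821.
Condition B: z_P = (71.0 − 76.4)/8.2 = -0.6585; z_E = (4.55 − 4.75)/0.95 = -0.2105; E_B = (-0.6585 − (-0.2105))/√2 = -0.3168.
E_A − E_B = 1.0821 − (-0.3168) = 1.3989 ≈ 1.40.

1.40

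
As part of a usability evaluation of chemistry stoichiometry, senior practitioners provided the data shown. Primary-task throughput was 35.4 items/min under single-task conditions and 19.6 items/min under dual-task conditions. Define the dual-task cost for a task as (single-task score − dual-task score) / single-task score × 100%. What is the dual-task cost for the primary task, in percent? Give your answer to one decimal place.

44.6

Cost = (35.4 − 19.6) / 35.4 × 100%
     = 15.8000 / 35.4 × 100% = 44.6328%.
≈ 44.6%.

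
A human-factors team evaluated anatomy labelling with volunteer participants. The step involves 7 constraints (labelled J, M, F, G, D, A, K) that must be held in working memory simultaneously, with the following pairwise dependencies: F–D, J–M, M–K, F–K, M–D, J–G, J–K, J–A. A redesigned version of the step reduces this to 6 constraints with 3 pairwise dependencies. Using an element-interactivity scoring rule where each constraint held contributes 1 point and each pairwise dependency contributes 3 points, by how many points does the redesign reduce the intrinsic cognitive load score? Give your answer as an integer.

16

Original: 7 × 1 + 8 × 3 = 7 + 24 = 31.
Redesigned: 6 × 1 + 3 × 3 = 6 + 9 = 15.
Reduction = 31 − 15 = 16.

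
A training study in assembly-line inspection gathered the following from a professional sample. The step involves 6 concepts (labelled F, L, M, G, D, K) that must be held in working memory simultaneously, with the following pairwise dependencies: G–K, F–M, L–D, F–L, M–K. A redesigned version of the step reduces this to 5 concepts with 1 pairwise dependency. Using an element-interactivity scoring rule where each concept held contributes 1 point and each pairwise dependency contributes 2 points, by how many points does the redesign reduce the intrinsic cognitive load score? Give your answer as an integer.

9

Original: 6 × 1 + 5 × 2 = 6 + 10 = 16.
Redesigned: 5 × 1 + 1 × 2 = 5 + 2 = 7.
Reduction = 16 − 7 = 9.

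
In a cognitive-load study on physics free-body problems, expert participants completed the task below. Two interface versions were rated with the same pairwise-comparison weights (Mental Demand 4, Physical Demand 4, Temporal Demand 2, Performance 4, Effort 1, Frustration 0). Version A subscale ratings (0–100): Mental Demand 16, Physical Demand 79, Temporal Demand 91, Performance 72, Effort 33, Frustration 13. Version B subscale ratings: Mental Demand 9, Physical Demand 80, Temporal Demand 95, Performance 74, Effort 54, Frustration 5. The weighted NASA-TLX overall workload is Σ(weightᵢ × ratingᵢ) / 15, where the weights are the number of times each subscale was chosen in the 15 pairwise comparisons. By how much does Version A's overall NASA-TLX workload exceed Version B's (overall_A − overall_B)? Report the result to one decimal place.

-0.9

Version A weighted sum = 4·16 + 4·79 + 2·91 + 4·72 + 1·33 + 0·13 = 64 + 316 + 182 + 288 + 33 + 0 = 883; overall_A = 883/15 = 58.8667.
Version B weighted sum = 4·9 + 4·80 + 2·95 + 4·74 + 1·54 + 0·5 = 36 + 320 + 190 + 296 + 54 + 0 = 896; overall_B = 896/15 = 59.7333.
Difference = 58.8667 − 59.7333 = -0.8666 ≈ -0.9.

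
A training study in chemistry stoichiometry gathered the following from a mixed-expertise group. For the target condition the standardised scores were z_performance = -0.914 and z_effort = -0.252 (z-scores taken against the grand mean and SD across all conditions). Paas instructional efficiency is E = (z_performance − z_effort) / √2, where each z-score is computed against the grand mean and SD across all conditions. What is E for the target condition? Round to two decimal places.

-0.47

z_P − z_E = -0.914 − (-0.252) = -0.6620.
E = -0.6620 / √2 = -0.6620 / 1.41421 = -0.4681 ≈ -0.47.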